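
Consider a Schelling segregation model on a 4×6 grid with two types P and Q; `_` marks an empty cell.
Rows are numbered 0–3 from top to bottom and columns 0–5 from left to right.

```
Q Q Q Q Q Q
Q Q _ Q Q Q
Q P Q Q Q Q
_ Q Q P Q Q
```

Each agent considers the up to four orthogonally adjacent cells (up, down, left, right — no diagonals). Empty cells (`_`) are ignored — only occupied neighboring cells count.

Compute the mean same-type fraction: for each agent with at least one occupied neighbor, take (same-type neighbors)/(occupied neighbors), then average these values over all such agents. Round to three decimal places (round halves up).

(0,0)Q 2/2
(0,1)Q 3/3
(0,2)Q 2/2
(0,3)Q 3/3
(0,4)Q 3/3
(0,5)Q 2/2
(1,0)Q 3/3
(1,1)Q 2/3
(1,3)Q 3/3
(1,4)Q 4/4
(1,5)Q 3/3
(2,0)Q 1/2
(2,1)P 0/4
(2,2)Q 2/3
(2,3)Q 3/4
(2,4)Q 4/4
(2,5)Q 3/3
(3,1)Q 1/2
(3,2)Q 2/3
(3,3)P 0/3
(3,4)Q 2/3
(3,5)Q 2/2
Sum over 22 agents: 2/2 + 3/3 + 2/2 + 3/3 + 3/3 + 2/2 + 3/3 + 2/3 + 3/3 + 4/4 + 3/3 + 1/2 + 0/4 + 2/3 + 3/4 + 4/4 + 3/3 + 1/2 + 2/3 + 0/3 + 2/3 + 2/2 = 209/12; mean = 209/12 ÷ 22 = 19/24 = 0.791666… → 0.792.

0.792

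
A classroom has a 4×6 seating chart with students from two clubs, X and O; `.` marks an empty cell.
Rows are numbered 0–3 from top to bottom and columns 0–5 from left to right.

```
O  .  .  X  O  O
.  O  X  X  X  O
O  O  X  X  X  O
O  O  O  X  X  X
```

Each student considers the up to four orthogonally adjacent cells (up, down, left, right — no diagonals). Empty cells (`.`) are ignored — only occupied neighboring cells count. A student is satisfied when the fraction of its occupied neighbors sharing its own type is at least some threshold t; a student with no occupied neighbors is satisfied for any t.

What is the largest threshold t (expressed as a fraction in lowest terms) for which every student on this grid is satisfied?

1/3

Row 0: (0,0)O — no occupied neighbors · (0,3)X 1/2 · (0,4)O 1/3 · (0,5)O 2/2
Row 1: (1,1)O 1/2 · (1,2)X 2/3 · (1,3)X 4/4 · (1,4)X 2/4 · (1,5)O 2/3
Row 2: (2,0)O 2/2 · (2,1)O 3/4 · (2,2)X 2/4 · (2,3)X 4/4 · (2,4)X 3/4 · (2,5)O 1/3
Row 3: (3,0)O 2/2 · (3,1)O 3/3 · (3,2)O 1/3 · (3,3)X 2/3 · (3,4)X 3/3 · (3,5)X 1/2
The smallest same-type fraction is 1/3 at (0,4), which reduces to 1/3. Any threshold above that leaves this student unsatisfied.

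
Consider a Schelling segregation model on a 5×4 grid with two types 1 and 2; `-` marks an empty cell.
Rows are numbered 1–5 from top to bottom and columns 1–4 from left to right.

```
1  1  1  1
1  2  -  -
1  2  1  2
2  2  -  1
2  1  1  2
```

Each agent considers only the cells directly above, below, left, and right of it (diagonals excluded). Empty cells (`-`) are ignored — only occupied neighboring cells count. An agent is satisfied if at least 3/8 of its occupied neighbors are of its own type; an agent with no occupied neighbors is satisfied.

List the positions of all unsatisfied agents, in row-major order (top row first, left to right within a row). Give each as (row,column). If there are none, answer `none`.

(2,2), (3,1), (3,3), (3,4), (4,4), (5,2), (5,4)

(1,1)1 2/2 satisfied
(1,2)1 2/3 satisfied
(1,3)1 2/2 satisfied
(1,4)1 1/1 satisfied
(2,1)1 2/3 satisfied
(2,2)2 1/3 not
(3,1)1 1/3 not
(3,2)2 2/4 satisfied
(3,3)1 0/2 not
(3,4)2 0/2 not
(4,1)2 2/3 satisfied
(4,2)2 2/3 satisfied
(4,4)1 0/2 not
(5,1)2 1/2 satisfied
(5,2)1 1/3 not
(5,3)1 1/2 satisfied
(5,4)2 0/2 not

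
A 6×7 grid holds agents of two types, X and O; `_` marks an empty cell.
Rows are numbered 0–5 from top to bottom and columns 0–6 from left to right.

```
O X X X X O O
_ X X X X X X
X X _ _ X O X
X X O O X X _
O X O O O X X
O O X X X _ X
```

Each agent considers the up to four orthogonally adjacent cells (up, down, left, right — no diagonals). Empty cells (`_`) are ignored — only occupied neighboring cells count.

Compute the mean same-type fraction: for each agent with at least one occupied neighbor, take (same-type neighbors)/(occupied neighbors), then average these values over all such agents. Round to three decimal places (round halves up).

(0,0)O 0/1
(0,1)X 2/3
(0,2)X 3/3
(0,3)X 3/3
(0,4)X 2/3
(0,5)O 1/3
(0,6)O 1/2
(1,1)X 3/3
(1,2)X 3/3
(1,3)X 3/3
(1,4)X 4/4
(1,5)X 2/4
(1,6)X 2/3
(2,0)X 2/2
(2,1)X 3/3
(2,4)X 2/3
(2,5)O 0/4
(2,6)X 1/2
(3,0)X 2/3
(3,1)X 3/4
(3,2)O 2/3
(3,3)O 2/3
(3,4)X 2/4
(3,5)X 2/3
(4,0)O 1/3
(4,1)X 1/4
(4,2)O 2/4
(4,3)O 3/4
(4,4)O 1/4
(4,5)X 2/3
(4,6)X 2/2
(5,0)O 2/2
(5,1)O 1/3
(5,2)X 1/3
(5,3)X 2/3
(5,4)X 1/2
(5,6)X 1/1
Sum over 37 agents: 0/1 + 2/3 + 3/3 + 3/3 + 2/3 + 1/3 + 1/2 + 3/3 + 3/3 + 3/3 + 4/4 + 2/4 + 2/3 + 2/2 + 3/3 + 2/3 + 0/4 + 1/2 + 2/3 + 3/4 + 2/3 + 2/3 + 2/4 + 2/3 + 1/3 + 1/4 + 2/4 + 3/4 + 1/4 + 2/3 + 2/2 + 2/2 + 1/3 + 1/3 + 2/3 + 1/2 + 1/1 = 24; mean = 24 ÷ 37 = 24/37 = 0.648648… → 0.649.

0.649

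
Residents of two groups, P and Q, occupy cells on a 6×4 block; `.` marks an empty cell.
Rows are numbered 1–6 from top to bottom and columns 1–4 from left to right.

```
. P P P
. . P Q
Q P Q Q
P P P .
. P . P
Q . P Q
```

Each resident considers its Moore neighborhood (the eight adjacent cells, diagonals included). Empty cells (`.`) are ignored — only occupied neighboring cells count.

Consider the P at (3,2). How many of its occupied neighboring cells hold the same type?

Occupied neighbors of (3,2): (2,3)=P, (3,1)=Q, (3,3)=Q, (4,1)=P, (4,2)=P, (4,3)=P.
Same type (P): 4 of 6.

4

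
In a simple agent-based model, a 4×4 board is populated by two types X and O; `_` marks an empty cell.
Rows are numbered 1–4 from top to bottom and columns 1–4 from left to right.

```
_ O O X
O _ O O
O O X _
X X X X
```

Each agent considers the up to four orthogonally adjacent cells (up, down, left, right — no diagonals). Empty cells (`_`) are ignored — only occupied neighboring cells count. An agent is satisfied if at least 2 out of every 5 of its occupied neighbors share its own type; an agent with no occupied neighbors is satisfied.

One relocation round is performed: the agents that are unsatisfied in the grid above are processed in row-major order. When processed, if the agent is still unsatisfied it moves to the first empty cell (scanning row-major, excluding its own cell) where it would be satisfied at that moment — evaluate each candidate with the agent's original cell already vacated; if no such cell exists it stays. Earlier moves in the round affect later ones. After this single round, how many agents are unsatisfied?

0

Initially unsatisfied (in order): (1,4), (3,2), (3,3).
  (1,4) → (3,4).
  (3,2) → (1,1).
  (3,3): now satisfied by earlier moves; stays.
Resulting grid:
O O O _
O _ O O
O _ X X
X X X X
All satisfied now.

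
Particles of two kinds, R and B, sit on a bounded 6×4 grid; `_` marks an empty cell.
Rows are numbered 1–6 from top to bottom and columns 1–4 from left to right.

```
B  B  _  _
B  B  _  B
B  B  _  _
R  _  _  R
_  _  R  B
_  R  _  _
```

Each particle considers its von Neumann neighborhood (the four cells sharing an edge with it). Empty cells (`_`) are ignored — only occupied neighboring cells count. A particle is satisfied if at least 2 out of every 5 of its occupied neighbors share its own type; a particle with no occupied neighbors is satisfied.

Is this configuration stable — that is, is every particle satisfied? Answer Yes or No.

No

Row 1: (1,1)B 2/2 ok · (1,2)B 2/2 ok
Row 2: (2,1)B 3/3 ok · (2,2)B 3/3 ok · (2,4)B 0/0 ok
Row 3: (3,1)B 2/3 ok · (3,2)B 2/2 ok
Row 4: (4,1)R 0/1 unhappy · (4,4)R 0/1 unhappy
Row 5: (5,3)R 0/1 unhappy · (5,4)B 0/2 unhappy
Row 6: (6,2)R 0/0 ok
For instance (4,1) has only 0/1 same-type neighbors, below 2/5.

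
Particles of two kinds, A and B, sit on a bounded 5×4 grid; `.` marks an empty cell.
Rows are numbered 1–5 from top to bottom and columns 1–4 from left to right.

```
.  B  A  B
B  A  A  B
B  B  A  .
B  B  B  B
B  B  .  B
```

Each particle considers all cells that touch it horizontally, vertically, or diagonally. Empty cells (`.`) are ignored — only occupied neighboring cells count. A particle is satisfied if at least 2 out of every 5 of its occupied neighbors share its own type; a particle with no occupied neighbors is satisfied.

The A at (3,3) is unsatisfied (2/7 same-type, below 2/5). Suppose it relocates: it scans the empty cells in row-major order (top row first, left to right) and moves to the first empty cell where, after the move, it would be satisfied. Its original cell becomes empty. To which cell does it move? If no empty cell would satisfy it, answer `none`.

none

Vacating (3,3). Empty cells in order:
  (1,1): 1/3 same-type → still unsatisfied.
  (3,4): 1/4 same-type → still unsatisfied.
  (5,3): 0/5 same-type → still unsatisfied.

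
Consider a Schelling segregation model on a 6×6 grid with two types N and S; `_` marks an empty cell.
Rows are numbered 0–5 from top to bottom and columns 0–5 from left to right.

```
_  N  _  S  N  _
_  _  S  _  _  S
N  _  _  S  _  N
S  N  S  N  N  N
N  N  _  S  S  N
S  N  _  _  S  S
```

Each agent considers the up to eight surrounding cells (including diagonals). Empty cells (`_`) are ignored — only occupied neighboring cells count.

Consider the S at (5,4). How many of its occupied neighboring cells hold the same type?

Occupied neighbors of (5,4): (4,3)=S, (4,4)=S, (4,5)=N, (5,5)=S.
Same type (S): 3 of 4.

3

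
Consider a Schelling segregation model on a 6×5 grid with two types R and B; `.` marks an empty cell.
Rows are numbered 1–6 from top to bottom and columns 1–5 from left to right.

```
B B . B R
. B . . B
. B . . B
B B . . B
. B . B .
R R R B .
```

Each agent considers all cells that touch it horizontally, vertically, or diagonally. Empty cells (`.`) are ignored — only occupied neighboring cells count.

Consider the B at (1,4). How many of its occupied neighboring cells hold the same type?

Occupied neighbors of (1,4): (1,5)=R, (2,5)=B.
Same type (B): 1 of 2.

1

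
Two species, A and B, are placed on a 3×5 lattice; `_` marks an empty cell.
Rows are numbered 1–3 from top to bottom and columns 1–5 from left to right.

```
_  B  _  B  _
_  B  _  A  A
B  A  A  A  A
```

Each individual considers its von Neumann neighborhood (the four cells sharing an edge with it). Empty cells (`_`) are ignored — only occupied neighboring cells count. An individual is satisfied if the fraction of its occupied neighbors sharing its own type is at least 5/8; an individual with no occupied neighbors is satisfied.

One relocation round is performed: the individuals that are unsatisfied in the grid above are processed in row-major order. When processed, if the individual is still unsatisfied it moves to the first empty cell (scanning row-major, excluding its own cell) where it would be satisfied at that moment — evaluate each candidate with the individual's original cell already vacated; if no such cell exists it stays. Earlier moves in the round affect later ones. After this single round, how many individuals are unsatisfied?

Initially unsatisfied (in order): (1,4), (2,2), (3,1), (3,2).
  (1,4) → (1,1).
  (2,2) → (1,3).
  (3,1) → (2,1).
  (3,2): now satisfied by earlier moves; stays.
Resulting grid:
B B B _ _
B _ _ A A
_ A A A A
All satisfied now.

0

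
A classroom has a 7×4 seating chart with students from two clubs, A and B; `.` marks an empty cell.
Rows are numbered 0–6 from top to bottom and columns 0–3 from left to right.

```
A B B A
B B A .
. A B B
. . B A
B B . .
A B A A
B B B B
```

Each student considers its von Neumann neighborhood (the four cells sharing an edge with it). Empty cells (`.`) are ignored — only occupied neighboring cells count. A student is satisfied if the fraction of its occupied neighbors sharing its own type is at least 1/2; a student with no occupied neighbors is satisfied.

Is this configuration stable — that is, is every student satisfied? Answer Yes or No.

(0,0)A 0/2 not
(0,1)B 2/3 satisfied
(0,2)B 1/3 not
(0,3)A 0/1 not
(1,0)B 1/2 satisfied
(1,1)B 2/4 satisfied
(1,2)A 0/3 not
(2,1)A 0/2 not
(2,2)B 2/4 satisfied
(2,3)B 1/2 satisfied
(3,2)B 1/2 satisfied
(3,3)A 0/2 not
(4,0)B 1/2 satisfied
(4,1)B 2/2 satisfied
(5,0)A 0/3 not
(5,1)B 2/4 satisfied
(5,2)A 1/3 not
(5,3)A 1/2 satisfied
(6,0)B 1/2 satisfied
(6,1)B 3/3 satisfied
(6,2)B 2/3 satisfied
(6,3)B 1/2 satisfied
For instance (0,0) has only 0/2 same-type neighbors, below 1/2.

No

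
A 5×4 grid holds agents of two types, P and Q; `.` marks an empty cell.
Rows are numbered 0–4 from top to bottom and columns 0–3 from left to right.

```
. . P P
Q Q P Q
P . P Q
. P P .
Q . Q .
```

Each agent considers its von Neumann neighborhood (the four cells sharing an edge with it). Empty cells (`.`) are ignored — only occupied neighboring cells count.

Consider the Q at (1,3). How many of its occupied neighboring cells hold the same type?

Occupied neighbors of (1,3): (0,3)=P, (2,3)=Q, (1,2)=P.
Same type (Q): 1 of 3.

1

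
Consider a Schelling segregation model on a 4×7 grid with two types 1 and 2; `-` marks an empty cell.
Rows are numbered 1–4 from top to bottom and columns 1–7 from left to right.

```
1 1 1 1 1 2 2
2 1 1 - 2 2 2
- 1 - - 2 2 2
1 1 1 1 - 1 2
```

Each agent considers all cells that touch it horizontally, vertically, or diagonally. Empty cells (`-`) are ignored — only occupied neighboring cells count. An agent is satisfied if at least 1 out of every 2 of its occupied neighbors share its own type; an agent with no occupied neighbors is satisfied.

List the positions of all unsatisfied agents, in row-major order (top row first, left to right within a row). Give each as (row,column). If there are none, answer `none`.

(1,5), (2,1), (4,6)

Row 1: (1,1)1 2/3 satisfied · (1,2)1 4/5 satisfied · (1,3)1 4/4 satisfied · (1,4)1 3/4 satisfied · (1,5)1 1/4 not · (1,6)2 4/5 satisfied · (1,7)2 3/3 satisfied
Row 2: (2,1)2 0/4 not · (2,2)1 5/6 satisfied · (2,3)1 5/5 satisfied · (2,5)2 4/6 satisfied · (2,6)2 7/8 satisfied · (2,7)2 5/5 satisfied
Row 3: (3,2)1 5/6 satisfied · (3,5)2 3/5 satisfied · (3,6)2 6/7 satisfied · (3,7)2 4/5 satisfied
Row 4: (4,1)1 2/2 satisfied · (4,2)1 3/3 satisfied · (4,3)1 3/3 satisfied · (4,4)1 1/2 satisfied · (4,6)1 0/4 not · (4,7)2 2/3 satisfied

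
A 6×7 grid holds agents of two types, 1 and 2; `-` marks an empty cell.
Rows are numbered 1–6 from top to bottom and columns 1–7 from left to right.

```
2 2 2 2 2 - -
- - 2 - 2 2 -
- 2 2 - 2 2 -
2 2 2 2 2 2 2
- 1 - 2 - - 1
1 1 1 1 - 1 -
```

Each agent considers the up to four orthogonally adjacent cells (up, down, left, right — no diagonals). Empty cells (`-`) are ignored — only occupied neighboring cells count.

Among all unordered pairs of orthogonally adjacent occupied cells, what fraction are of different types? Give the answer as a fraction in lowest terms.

1/10

Scan each occupied cell's neighbors to the right and below so each pair is counted once.
From row 1: 0 unlike of 6 pairs (running 0/6).
From row 2: 0 unlike of 4 pairs (running 0/10).
From row 3: 0 unlike of 6 pairs (running 0/16).
From row 4: 2 unlike of 9 pairs (running 2/25).
From row 5: 1 unlike of 2 pairs (running 3/27).
From row 6: 0 unlike of 3 pairs (running 3/30).
Total adjacent occupied pairs: 30; unlike-type pairs: 3.
3/30 reduces to 1/10.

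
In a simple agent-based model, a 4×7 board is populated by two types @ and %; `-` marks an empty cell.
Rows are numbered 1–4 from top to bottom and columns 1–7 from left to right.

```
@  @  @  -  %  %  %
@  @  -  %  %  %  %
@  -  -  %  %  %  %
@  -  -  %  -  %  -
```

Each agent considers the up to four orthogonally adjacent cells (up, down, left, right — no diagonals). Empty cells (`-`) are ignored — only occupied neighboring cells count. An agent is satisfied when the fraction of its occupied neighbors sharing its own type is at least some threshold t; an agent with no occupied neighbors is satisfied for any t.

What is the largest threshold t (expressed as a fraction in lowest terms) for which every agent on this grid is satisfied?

1/1

(1,1)@ 2/2
(1,2)@ 3/3
(1,3)@ 1/1
(1,5)% 2/2
(1,6)% 3/3
(1,7)% 2/2
(2,1)@ 3/3
(2,2)@ 2/2
(2,4)% 2/2
(2,5)% 4/4
(2,6)% 4/4
(2,7)% 3/3
(3,1)@ 2/2
(3,4)% 3/3
(3,5)% 3/3
(3,6)% 4/4
(3,7)% 2/2
(4,1)@ 1/1
(4,4)% 1/1
(4,6)% 1/1
The smallest same-type fraction is 2/2 at (1,1), which reduces to 1/1. Any threshold above that leaves this agent unsatisfied.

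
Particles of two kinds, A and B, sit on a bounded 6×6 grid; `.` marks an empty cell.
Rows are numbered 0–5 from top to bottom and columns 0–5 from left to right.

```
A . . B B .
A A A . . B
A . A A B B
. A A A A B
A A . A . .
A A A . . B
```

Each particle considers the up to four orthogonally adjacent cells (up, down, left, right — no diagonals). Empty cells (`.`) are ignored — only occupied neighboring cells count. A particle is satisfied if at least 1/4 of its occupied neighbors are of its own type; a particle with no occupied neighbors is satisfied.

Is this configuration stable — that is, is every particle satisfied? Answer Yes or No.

Yes

Row 0: (0,0)A 1/1 ✓ · (0,3)B 1/1 ✓ · (0,4)B 1/1 ✓
Row 1: (1,0)A 3/3 ✓ · (1,1)A 2/2 ✓ · (1,2)A 2/2 ✓ · (1,5)B 1/1 ✓
Row 2: (2,0)A 1/1 ✓ · (2,2)A 3/3 ✓ · (2,3)A 2/3 ✓ · (2,4)B 1/3 ✓ · (2,5)B 3/3 ✓
Row 3: (3,1)A 2/2 ✓ · (3,2)A 3/3 ✓ · (3,3)A 4/4 ✓ · (3,4)A 1/3 ✓ · (3,5)B 1/2 ✓
Row 4: (4,0)A 2/2 ✓ · (4,1)A 3/3 ✓ · (4,3)A 1/1 ✓
Row 5: (5,0)A 2/2 ✓ · (5,1)A 3/3 ✓ · (5,2)A 1/1 ✓ · (5,5)B 0/0 ✓
All meet the threshold, so the configuration is stable.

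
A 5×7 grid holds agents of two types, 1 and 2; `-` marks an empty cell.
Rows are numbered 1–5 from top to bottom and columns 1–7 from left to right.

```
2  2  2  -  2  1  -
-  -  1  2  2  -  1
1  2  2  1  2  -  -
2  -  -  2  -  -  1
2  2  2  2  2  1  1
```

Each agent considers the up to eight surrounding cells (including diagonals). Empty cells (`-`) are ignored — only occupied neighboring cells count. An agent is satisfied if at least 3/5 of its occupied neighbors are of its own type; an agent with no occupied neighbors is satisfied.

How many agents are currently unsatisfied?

(1,1)2 1/1 ok
(1,2)2 2/3 ok
(1,3)2 2/3 ok
(1,5)2 2/3 ok
(1,6)1 1/3 unhappy
(2,3)1 1/6 unhappy
(2,4)2 5/7 ok
(2,5)2 3/5 ok
(2,7)1 1/1 ok
(3,1)1 0/2 unhappy
(3,2)2 2/4 unhappy
(3,3)2 3/5 ok
(3,4)1 1/6 unhappy
(3,5)2 3/4 ok
(4,1)2 3/4 ok
(4,4)2 5/6 ok
(4,7)1 2/2 ok
(5,1)2 2/2 ok
(5,2)2 3/3 ok
(5,3)2 3/3 ok
(5,4)2 3/3 ok
(5,5)2 2/3 ok
(5,6)1 2/3 ok
(5,7)1 2/2 ok
Unsatisfied: (1,6), (2,3), (3,1), (3,2), (3,4) — 5 in total.

5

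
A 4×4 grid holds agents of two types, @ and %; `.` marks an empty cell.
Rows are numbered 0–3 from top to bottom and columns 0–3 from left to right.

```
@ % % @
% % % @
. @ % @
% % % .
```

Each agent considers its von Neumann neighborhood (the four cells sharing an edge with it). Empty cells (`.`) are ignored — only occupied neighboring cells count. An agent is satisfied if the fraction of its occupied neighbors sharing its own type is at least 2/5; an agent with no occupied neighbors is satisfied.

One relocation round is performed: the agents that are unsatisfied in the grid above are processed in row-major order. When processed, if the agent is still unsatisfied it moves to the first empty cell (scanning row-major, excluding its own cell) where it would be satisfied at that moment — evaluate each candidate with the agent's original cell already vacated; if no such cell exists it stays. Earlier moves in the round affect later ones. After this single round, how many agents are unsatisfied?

Initially unsatisfied (in order): (0,0), (2,1).
  (0,0) → (3,3).
  (2,1): no empty cell satisfies it; stays.
Resulting grid:
. % % @
% % % @
. @ % @
% % % @
Unsatisfied now: (2,1).

1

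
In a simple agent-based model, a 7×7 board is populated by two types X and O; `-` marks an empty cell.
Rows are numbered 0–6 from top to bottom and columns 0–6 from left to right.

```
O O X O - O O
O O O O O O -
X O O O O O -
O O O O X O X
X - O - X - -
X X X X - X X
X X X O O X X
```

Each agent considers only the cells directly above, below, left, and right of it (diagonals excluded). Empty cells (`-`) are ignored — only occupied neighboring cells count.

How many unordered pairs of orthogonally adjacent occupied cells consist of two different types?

15

Scan each occupied cell's neighbors to the right and below so each pair is counted once.
From row 0: 3 unlike of 9 pairs (running 3/9).
From row 1: 1 unlike of 11 pairs (running 4/20).
From row 2: 3 unlike of 11 pairs (running 7/31).
From row 3: 4 unlike of 9 pairs (running 11/40).
From row 4: 1 unlike of 2 pairs (running 12/42).
From row 5: 1 unlike of 10 pairs (running 13/52).
From row 6: 2 unlike of 6 pairs (running 15/58).
Total adjacent occupied pairs: 58; unlike-type pairs: 15.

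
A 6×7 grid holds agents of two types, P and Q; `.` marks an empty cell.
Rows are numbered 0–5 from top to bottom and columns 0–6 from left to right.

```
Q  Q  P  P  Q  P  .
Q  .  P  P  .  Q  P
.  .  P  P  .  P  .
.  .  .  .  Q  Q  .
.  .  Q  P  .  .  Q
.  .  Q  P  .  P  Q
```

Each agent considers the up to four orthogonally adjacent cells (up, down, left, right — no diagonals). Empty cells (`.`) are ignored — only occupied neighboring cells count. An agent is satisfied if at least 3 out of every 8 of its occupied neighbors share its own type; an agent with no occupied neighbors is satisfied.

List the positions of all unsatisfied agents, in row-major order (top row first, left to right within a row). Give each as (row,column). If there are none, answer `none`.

(0,4), (0,5), (1,5), (1,6), (2,5), (5,5)

Row 0: (0,0)Q 2/2 ✓ · (0,1)Q 1/2 ✓ · (0,2)P 2/3 ✓ · (0,3)P 2/3 ✓ · (0,4)Q 0/2 ✗ · (0,5)P 0/2 ✗
Row 1: (1,0)Q 1/1 ✓ · (1,2)P 3/3 ✓ · (1,3)P 3/3 ✓ · (1,5)Q 0/3 ✗ · (1,6)P 0/1 ✗
Row 2: (2,2)P 2/2 ✓ · (2,3)P 2/2 ✓ · (2,5)P 0/2 ✗
Row 3: (3,4)Q 1/1 ✓ · (3,5)Q 1/2 ✓
Row 4: (4,2)Q 1/2 ✓ · (4,3)P 1/2 ✓ · (4,6)Q 1/1 ✓
Row 5: (5,2)Q 1/2 ✓ · (5,3)P 1/2 ✓ · (5,5)P 0/1 ✗ · (5,6)Q 1/2 ✓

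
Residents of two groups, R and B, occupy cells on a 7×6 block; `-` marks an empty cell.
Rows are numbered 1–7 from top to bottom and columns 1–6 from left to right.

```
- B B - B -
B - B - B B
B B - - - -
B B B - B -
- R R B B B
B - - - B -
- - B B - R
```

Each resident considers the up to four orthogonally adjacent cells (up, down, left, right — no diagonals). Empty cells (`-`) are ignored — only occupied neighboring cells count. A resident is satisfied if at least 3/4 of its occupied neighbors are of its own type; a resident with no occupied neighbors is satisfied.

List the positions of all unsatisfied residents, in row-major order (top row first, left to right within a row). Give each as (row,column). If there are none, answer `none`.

Row 1: (1,2)B 1/1 satisfied · (1,3)B 2/2 satisfied · (1,5)B 1/1 satisfied
Row 2: (2,1)B 1/1 satisfied · (2,3)B 1/1 satisfied · (2,5)B 2/2 satisfied · (2,6)B 1/1 satisfied
Row 3: (3,1)B 3/3 satisfied · (3,2)B 2/2 satisfied
Row 4: (4,1)B 2/2 satisfied · (4,2)B 3/4 satisfied · (4,3)B 1/2 not · (4,5)B 1/1 satisfied
Row 5: (5,2)R 1/2 not · (5,3)R 1/3 not · (5,4)B 1/2 not · (5,5)B 4/4 satisfied · (5,6)B 1/1 satisfied
Row 6: (6,1)B 0/0 satisfied · (6,5)B 1/1 satisfied
Row 7: (7,3)B 1/1 satisfied · (7,4)B 1/1 satisfied · (7,6)R 0/0 satisfied

(4,3), (5,2), (5,3), (5,4)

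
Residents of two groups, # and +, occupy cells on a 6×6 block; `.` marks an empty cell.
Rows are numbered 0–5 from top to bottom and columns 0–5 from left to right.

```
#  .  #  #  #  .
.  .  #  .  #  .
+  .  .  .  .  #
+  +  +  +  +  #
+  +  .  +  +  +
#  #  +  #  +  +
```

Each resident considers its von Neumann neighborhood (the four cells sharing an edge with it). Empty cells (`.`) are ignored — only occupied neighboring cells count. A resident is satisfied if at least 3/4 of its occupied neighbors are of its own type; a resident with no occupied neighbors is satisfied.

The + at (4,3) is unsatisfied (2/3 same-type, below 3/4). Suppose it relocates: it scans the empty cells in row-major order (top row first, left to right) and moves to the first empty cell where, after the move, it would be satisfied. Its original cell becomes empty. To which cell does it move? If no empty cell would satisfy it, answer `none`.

(2,1)

Vacating (4,3). Empty cells in order:
  (0,1): 0/2 same-type → still unsatisfied.
  (0,5): 0/1 same-type → still unsatisfied.
  (1,0): 1/2 same-type → still unsatisfied.
  (1,1): 0/1 same-type → still unsatisfied.
  (1,3): 0/3 same-type → still unsatisfied.
  (1,5): 0/2 same-type → still unsatisfied.
  (2,1): 2/2 same-type → satisfied — stop here.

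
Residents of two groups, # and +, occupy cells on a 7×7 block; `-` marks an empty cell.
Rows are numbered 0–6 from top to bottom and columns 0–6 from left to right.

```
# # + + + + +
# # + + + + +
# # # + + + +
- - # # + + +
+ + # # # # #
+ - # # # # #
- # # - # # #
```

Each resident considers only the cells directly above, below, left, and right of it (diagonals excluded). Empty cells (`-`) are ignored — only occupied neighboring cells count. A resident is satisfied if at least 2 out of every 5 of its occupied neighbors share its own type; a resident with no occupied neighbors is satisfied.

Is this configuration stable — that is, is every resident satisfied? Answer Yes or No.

Yes

Row 0: (0,0)# 2/2 ok · (0,1)# 2/3 ok · (0,2)+ 2/3 ok · (0,3)+ 3/3 ok · (0,4)+ 3/3 ok · (0,5)+ 3/3 ok · (0,6)+ 2/2 ok
Row 1: (1,0)# 3/3 ok · (1,1)# 3/4 ok · (1,2)+ 2/4 ok · (1,3)+ 4/4 ok · (1,4)+ 4/4 ok · (1,5)+ 4/4 ok · (1,6)+ 3/3 ok
Row 2: (2,0)# 2/2 ok · (2,1)# 3/3 ok · (2,2)# 2/4 ok · (2,3)+ 2/4 ok · (2,4)+ 4/4 ok · (2,5)+ 4/4 ok · (2,6)+ 3/3 ok
Row 3: (3,2)# 3/3 ok · (3,3)# 2/4 ok · (3,4)+ 2/4 ok · (3,5)+ 3/4 ok · (3,6)+ 2/3 ok
Row 4: (4,0)+ 2/2 ok · (4,1)+ 1/2 ok · (4,2)# 3/4 ok · (4,3)# 4/4 ok · (4,4)# 3/4 ok · (4,5)# 3/4 ok · (4,6)# 2/3 ok
Row 5: (5,0)+ 1/1 ok · (5,2)# 3/3 ok · (5,3)# 3/3 ok · (5,4)# 4/4 ok · (5,5)# 4/4 ok · (5,6)# 3/3 ok
Row 6: (6,1)# 1/1 ok · (6,2)# 2/2 ok · (6,4)# 2/2 ok · (6,5)# 3/3 ok · (6,6)# 2/2 ok
All meet the threshold, so the configuration is stable.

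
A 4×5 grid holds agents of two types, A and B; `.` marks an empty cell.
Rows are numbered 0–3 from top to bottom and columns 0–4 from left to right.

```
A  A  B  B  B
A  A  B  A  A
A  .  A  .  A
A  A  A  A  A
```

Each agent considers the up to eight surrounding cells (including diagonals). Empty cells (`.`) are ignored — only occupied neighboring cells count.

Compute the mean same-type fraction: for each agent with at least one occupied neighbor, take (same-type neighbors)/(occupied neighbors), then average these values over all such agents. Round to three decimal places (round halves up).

0.763

(0,0)A 3/3
(0,1)A 3/5
(0,2)B 2/5
(0,3)B 3/5
(0,4)B 1/3
(1,0)A 4/4
(1,1)A 5/7
(1,2)B 2/6
(1,3)A 3/7
(1,4)A 2/4
(2,0)A 4/4
(2,2)A 5/6
(2,4)A 4/4
(3,0)A 2/2
(3,1)A 4/4
(3,2)A 3/3
(3,3)A 4/4
(3,4)A 2/2
Sum over 18 agents: 3/3 + 3/5 + 2/5 + 3/5 + 1/3 + 4/4 + 5/7 + 2/6 + 3/7 + 2/4 + 4/4 + 5/6 + 4/4 + 2/2 + 4/4 + 3/3 + 4/4 + 2/2 = 481/35; mean = 481/35 ÷ 18 = 481/630 = 0.763492… → 0.763.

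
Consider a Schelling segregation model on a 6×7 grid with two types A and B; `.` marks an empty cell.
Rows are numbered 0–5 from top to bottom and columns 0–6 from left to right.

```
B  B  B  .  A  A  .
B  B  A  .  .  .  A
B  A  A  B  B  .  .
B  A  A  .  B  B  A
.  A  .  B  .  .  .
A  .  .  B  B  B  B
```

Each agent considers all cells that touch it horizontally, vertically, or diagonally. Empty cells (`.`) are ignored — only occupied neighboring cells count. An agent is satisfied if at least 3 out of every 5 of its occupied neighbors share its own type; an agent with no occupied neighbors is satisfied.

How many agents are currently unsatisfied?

5

(0,0)B 3/3 ✓
(0,1)B 4/5 ✓
(0,2)B 2/3 ✓
(0,4)A 1/1 ✓
(0,5)A 2/2 ✓
(1,0)B 4/5 ✓
(1,1)B 5/8 ✓
(1,2)A 2/6 ✗
(1,6)A 1/1 ✓
(2,0)B 3/5 ✓
(2,1)A 4/8 ✗
(2,2)A 4/6 ✓
(2,3)B 2/5 ✗
(2,4)B 3/3 ✓
(3,0)B 1/4 ✗
(3,1)A 4/6 ✓
(3,2)A 4/6 ✓
(3,4)B 4/4 ✓
(3,5)B 2/3 ✓
(3,6)A 0/1 ✗
(4,1)A 3/4 ✓
(4,3)B 3/4 ✓
(5,0)A 1/1 ✓
(5,3)B 2/2 ✓
(5,4)B 3/3 ✓
(5,5)B 2/2 ✓
(5,6)B 1/1 ✓
Unsatisfied: (1,2), (2,1), (2,3), (3,0), (3,6) — 5 in total.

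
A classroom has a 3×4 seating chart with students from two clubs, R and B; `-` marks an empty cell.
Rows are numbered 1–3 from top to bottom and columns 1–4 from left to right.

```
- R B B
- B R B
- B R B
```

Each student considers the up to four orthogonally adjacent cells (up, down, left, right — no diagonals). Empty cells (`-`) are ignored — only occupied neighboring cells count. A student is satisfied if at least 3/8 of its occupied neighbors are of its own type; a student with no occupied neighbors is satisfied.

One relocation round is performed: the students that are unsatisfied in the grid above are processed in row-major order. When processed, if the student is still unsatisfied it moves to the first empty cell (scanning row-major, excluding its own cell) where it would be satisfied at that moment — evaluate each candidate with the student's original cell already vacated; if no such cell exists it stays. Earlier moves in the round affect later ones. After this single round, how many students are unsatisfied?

0

Initially unsatisfied (in order): (1,2), (1,3), (2,2), (2,3), (3,3).
  (1,2) → (1,1).
  (1,3): now satisfied by earlier moves; stays.
  (2,2): now satisfied by earlier moves; stays.
  (2,3) → (2,1).
  (3,3) → (3,1).
Resulting grid:
R - B B
R B - B
R B - B
All satisfied now.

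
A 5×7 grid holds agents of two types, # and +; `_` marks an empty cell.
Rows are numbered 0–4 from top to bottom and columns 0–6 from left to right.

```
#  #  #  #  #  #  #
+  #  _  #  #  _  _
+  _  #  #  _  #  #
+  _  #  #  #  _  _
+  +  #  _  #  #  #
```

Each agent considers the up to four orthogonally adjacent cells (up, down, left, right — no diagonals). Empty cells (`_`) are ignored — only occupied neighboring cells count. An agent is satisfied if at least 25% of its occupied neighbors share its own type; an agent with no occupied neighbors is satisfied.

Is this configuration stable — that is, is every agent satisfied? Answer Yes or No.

Row 0: (0,0)# 1/2 ok · (0,1)# 3/3 ok · (0,2)# 2/2 ok · (0,3)# 3/3 ok · (0,4)# 3/3 ok · (0,5)# 2/2 ok · (0,6)# 1/1 ok
Row 1: (1,0)+ 1/3 ok · (1,1)# 1/2 ok · (1,3)# 3/3 ok · (1,4)# 2/2 ok
Row 2: (2,0)+ 2/2 ok · (2,2)# 2/2 ok · (2,3)# 3/3 ok · (2,5)# 1/1 ok · (2,6)# 1/1 ok
Row 3: (3,0)+ 2/2 ok · (3,2)# 3/3 ok · (3,3)# 3/3 ok · (3,4)# 2/2 ok
Row 4: (4,0)+ 2/2 ok · (4,1)+ 1/2 ok · (4,2)# 1/2 ok · (4,4)# 2/2 ok · (4,5)# 2/2 ok · (4,6)# 1/1 ok
All meet the threshold, so the configuration is stable.

Yes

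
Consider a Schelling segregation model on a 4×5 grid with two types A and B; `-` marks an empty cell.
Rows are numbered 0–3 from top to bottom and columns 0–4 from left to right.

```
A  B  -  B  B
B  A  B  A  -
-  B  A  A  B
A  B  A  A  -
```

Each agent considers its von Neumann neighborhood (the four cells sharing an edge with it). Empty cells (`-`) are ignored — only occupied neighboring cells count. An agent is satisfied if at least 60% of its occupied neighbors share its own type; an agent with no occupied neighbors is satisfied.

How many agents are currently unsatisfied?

(0,0)A 0/2 unhappy
(0,1)B 0/2 unhappy
(0,3)B 1/2 unhappy
(0,4)B 1/1 ok
(1,0)B 0/2 unhappy
(1,1)A 0/4 unhappy
(1,2)B 0/3 unhappy
(1,3)A 1/3 unhappy
(2,1)B 1/3 unhappy
(2,2)A 2/4 unhappy
(2,3)A 3/4 ok
(2,4)B 0/1 unhappy
(3,0)A 0/1 unhappy
(3,1)B 1/3 unhappy
(3,2)A 2/3 ok
(3,3)A 2/2 ok
Unsatisfied: (0,0), (0,1), (0,3), (1,0), (1,1), (1,2), (1,3), (2,1), (2,2), (2,4), (3,0), (3,1) — 12 in total.

12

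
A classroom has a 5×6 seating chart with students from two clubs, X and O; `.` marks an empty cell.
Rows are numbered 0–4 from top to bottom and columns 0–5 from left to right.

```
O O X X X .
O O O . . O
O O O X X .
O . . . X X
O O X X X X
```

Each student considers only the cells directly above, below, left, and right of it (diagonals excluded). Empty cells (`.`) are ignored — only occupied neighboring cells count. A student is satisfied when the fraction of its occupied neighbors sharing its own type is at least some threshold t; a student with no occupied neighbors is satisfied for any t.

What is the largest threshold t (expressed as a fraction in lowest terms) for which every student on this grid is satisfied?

1/3

(0,0)O 2/2
(0,1)O 2/3
(0,2)X 1/3
(0,3)X 2/2
(0,4)X 1/1
(1,0)O 3/3
(1,1)O 4/4
(1,2)O 2/3
(1,5)O — no occupied neighbors
(2,0)O 3/3
(2,1)O 3/3
(2,2)O 2/3
(2,3)X 1/2
(2,4)X 2/2
(3,0)O 2/2
(3,4)X 3/3
(3,5)X 2/2
(4,0)O 2/2
(4,1)O 1/2
(4,2)X 1/2
(4,3)X 2/2
(4,4)X 3/3
(4,5)X 2/2
The smallest same-type fraction is 1/3 at (0,2), which reduces to 1/3. Any threshold above that leaves this student unsatisfied.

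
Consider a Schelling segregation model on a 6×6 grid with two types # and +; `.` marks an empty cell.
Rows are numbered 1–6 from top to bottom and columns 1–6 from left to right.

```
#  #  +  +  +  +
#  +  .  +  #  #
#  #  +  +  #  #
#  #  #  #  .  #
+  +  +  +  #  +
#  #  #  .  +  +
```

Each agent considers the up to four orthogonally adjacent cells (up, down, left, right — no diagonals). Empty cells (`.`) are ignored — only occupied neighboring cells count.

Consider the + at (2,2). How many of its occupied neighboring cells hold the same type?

Occupied neighbors of (2,2): (1,2)=#, (3,2)=#, (2,1)=#.
Same type (+): 0 of 3.

0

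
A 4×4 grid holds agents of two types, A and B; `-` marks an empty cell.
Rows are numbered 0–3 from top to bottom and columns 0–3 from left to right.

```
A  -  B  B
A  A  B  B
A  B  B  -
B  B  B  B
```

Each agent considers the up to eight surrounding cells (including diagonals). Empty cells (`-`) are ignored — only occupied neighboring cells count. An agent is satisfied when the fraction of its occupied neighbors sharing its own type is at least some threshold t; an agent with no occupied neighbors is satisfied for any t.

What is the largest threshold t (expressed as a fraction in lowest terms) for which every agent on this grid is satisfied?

Row 0: (0,0)A 2/2 · (0,2)B 3/4 · (0,3)B 3/3
Row 1: (1,0)A 3/4 · (1,1)A 3/7 · (1,2)B 5/6 · (1,3)B 4/4
Row 2: (2,0)A 2/5 · (2,1)B 5/8 · (2,2)B 6/7
Row 3: (3,0)B 2/3 · (3,1)B 4/5 · (3,2)B 4/4 · (3,3)B 2/2
The smallest same-type fraction is 2/5 at (2,0), which reduces to 2/5. Any threshold above that leaves this agent unsatisfied.

2/5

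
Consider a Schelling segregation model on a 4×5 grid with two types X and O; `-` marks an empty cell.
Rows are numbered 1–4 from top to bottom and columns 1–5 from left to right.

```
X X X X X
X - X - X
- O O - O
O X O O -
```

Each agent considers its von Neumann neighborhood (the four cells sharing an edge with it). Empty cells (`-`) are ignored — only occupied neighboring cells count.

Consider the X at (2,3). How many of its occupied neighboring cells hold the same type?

1

Occupied neighbors of (2,3): (1,3)=X, (3,3)=O.
Same type (X): 1 of 2.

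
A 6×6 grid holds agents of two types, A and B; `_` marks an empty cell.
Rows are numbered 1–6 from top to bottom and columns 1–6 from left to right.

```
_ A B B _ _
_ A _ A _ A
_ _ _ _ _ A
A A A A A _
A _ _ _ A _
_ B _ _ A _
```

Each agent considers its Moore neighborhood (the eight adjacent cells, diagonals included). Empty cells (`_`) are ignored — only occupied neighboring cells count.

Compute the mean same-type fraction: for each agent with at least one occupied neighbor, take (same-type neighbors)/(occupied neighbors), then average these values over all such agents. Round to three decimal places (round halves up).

0.714

Row 1: (1,2)A 1/2 · (1,3)B 1/4 · (1,4)B 1/2
Row 2: (2,2)A 1/2 · (2,4)A 0/2 · (2,6)A 1/1
Row 3: (3,6)A 2/2
Row 4: (4,1)A 2/2 · (4,2)A 3/3 · (4,3)A 2/2 · (4,4)A 3/3 · (4,5)A 3/3
Row 5: (5,1)A 2/3 · (5,5)A 3/3
Row 6: (6,2)B 0/1 · (6,5)A 1/1
Sum over 16 agents: 1/2 + 1/4 + 1/2 + 1/2 + 0/2 + 1/1 + 2/2 + 2/2 + 3/3 + 2/2 + 3/3 + 3/3 + 2/3 + 3/3 + 0/1 + 1/1 = 137/12; mean = 137/12 ÷ 16 = 137/192 = 0.713541… → 0.714.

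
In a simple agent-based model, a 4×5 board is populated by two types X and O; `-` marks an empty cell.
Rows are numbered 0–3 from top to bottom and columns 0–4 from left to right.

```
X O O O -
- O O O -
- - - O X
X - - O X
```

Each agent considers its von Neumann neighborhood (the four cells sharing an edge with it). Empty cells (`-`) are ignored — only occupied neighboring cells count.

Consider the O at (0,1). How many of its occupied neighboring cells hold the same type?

Occupied neighbors of (0,1): (1,1)=O, (0,0)=X, (0,2)=O.
Same type (O): 2 of 3.

2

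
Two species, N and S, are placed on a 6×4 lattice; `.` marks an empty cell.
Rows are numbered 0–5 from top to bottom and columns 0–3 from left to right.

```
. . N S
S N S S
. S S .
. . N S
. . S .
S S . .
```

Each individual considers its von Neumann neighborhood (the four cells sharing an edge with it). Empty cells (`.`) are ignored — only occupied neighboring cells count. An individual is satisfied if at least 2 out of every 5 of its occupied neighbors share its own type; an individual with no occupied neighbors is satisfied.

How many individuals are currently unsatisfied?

(0,2)N 0/2 unhappy
(0,3)S 1/2 ok
(1,0)S 0/1 unhappy
(1,1)N 0/3 unhappy
(1,2)S 2/4 ok
(1,3)S 2/2 ok
(2,1)S 1/2 ok
(2,2)S 2/3 ok
(3,2)N 0/3 unhappy
(3,3)S 0/1 unhappy
(4,2)S 0/1 unhappy
(5,0)S 1/1 ok
(5,1)S 1/1 ok
Unsatisfied: (0,2), (1,0), (1,1), (3,2), (3,3), (4,2) — 6 in total.

6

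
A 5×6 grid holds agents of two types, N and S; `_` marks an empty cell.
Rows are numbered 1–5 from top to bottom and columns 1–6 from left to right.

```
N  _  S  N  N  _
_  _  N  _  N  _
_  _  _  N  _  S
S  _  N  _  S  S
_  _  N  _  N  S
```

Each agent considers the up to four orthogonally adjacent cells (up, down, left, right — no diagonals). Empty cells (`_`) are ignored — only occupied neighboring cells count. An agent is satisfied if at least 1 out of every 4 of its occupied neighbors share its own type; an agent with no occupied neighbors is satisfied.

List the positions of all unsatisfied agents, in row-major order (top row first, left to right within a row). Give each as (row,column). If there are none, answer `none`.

(1,3), (2,3), (5,5)

Row 1: (1,1)N 0/0 satisfied · (1,3)S 0/2 not · (1,4)N 1/2 satisfied · (1,5)N 2/2 satisfied
Row 2: (2,3)N 0/1 not · (2,5)N 1/1 satisfied
Row 3: (3,4)N 0/0 satisfied · (3,6)S 1/1 satisfied
Row 4: (4,1)S 0/0 satisfied · (4,3)N 1/1 satisfied · (4,5)S 1/2 satisfied · (4,6)S 3/3 satisfied
Row 5: (5,3)N 1/1 satisfied · (5,5)N 0/2 not · (5,6)S 1/2 satisfied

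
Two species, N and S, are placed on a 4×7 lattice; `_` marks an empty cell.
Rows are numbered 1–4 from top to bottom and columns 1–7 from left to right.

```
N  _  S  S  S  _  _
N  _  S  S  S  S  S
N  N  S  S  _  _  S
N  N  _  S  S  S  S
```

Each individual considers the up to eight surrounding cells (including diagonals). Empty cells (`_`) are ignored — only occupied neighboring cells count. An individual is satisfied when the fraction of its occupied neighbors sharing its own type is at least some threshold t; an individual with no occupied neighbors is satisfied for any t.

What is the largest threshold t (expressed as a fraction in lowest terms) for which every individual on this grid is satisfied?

2/3

Row 1: (1,1)N 1/1 · (1,3)S 3/3 · (1,4)S 5/5 · (1,5)S 4/4
Row 2: (2,1)N 3/3 · (2,3)S 5/6 · (2,4)S 7/7 · (2,5)S 5/5 · (2,6)S 4/4 · (2,7)S 2/2
Row 3: (3,1)N 4/4 · (3,2)N 4/6 · (3,3)S 4/6 · (3,4)S 6/6 · (3,7)S 4/4
Row 4: (4,1)N 3/3 · (4,2)N 3/4 · (4,4)S 3/3 · (4,5)S 3/3 · (4,6)S 3/3 · (4,7)S 2/2
The smallest same-type fraction is 4/6 at (3,2), which reduces to 2/3. Any threshold above that leaves this individual unsatisfied.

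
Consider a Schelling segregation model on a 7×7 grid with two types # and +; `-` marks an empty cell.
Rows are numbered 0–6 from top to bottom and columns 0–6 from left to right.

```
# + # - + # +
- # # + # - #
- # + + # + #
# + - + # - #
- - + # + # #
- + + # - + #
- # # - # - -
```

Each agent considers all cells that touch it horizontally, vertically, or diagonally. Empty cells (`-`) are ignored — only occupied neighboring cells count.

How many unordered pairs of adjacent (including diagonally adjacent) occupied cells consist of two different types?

46

Scan each occupied cell's neighbors to the right and below (and the two forward diagonals) so each pair is counted once.
Row 0: #(0,0)–+(0,1)≠ #(0,0)–#(1,1)= +(0,1)–#(0,2)≠ +(0,1)–#(1,1)≠ +(0,1)–#(1,2)≠ #(0,2)–#(1,2)= #(0,2)–+(1,3)≠ #(0,2)–#(1,1)= +(0,4)–#(0,5)≠ +(0,4)–#(1,4)≠ +(0,4)–+(1,3)= #(0,5)–+(0,6)≠ #(0,5)–#(1,6)= #(0,5)–#(1,4)= +(0,6)–#(1,6)≠  → 9/15 unlike.
Row 1: #(1,1)–#(1,2)= #(1,1)–#(2,1)= #(1,1)–+(2,2)≠ #(1,2)–+(1,3)≠ #(1,2)–+(2,2)≠ #(1,2)–+(2,3)≠ #(1,2)–#(2,1)= +(1,3)–#(1,4)≠ +(1,3)–+(2,3)= +(1,3)–#(2,4)≠ +(1,3)–+(2,2)= #(1,4)–#(2,4)= #(1,4)–+(2,5)≠ #(1,4)–+(2,3)≠ #(1,6)–#(2,6)= #(1,6)–+(2,5)≠  → 9/16 unlike.
Row 2: #(2,1)–+(2,2)≠ #(2,1)–+(3,1)≠ #(2,1)–#(3,0)= +(2,2)–+(2,3)= +(2,2)–+(3,3)= +(2,2)–+(3,1)= +(2,3)–#(2,4)≠ +(2,3)–+(3,3)= +(2,3)–#(3,4)≠ #(2,4)–+(2,5)≠ #(2,4)–#(3,4)= #(2,4)–+(3,3)≠ +(2,5)–#(2,6)≠ +(2,5)–#(3,6)≠ +(2,5)–#(3,4)≠ #(2,6)–#(3,6)=  → 9/16 unlike.
Row 3: #(3,0)–+(3,1)≠ +(3,1)–+(4,2)= +(3,3)–#(3,4)≠ +(3,3)–#(4,3)≠ +(3,3)–+(4,4)= +(3,3)–+(4,2)= #(3,4)–+(4,4)≠ #(3,4)–#(4,5)= #(3,4)–#(4,3)= #(3,6)–#(4,6)= #(3,6)–#(4,5)=  → 4/11 unlike.
Row 4: +(4,2)–#(4,3)≠ +(4,2)–+(5,2)= +(4,2)–#(5,3)≠ +(4,2)–+(5,1)= #(4,3)–+(4,4)≠ #(4,3)–#(5,3)= #(4,3)–+(5,2)≠ +(4,4)–#(4,5)≠ +(4,4)–+(5,5)= +(4,4)–#(5,3)≠ #(4,5)–#(4,6)= #(4,5)–+(5,5)≠ #(4,5)–#(5,6)= #(4,6)–#(5,6)= #(4,6)–+(5,5)≠  → 8/15 unlike.
Row 5: +(5,1)–+(5,2)= +(5,1)–#(6,1)≠ +(5,1)–#(6,2)≠ +(5,2)–#(5,3)≠ +(5,2)–#(6,2)≠ +(5,2)–#(6,1)≠ #(5,3)–#(6,4)= #(5,3)–#(6,2)= +(5,5)–#(5,6)≠ +(5,5)–#(6,4)≠  → 7/10 unlike.
Row 6: #(6,1)–#(6,2)=  → 0/1 unlike.
Total adjacent occupied pairs: 84; unlike-type pairs: 46.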